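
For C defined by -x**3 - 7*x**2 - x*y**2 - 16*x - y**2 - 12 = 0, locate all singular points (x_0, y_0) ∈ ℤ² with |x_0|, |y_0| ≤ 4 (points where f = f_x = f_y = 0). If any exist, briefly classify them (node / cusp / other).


Singular points: {(-2, 0)}; classification: node.

Compute partial derivatives:
  f_x = -3*x**2 - 14*x - y**2 - 16.
  f_y = -2*x*y - 2*y.
Scan x_0 ∈ {−4, ..., 4}. For each x_0, f_y(x_0, y) is a polynomial in y; find its integer roots y ∈ {−4, ..., 4}, then test f_x and f at those candidates.
  x = -4: f_y(-4, y) = 6*y; vanishes at y ∈ {0}. (-4, 0): f_x = -8 ≠ 0.
  x = -3: f_y(-3, y) = 4*y; vanishes at y ∈ {0}. (-3, 0): f_x = -1 ≠ 0.
  x = -2: f_y(-2, y) = 2*y; vanishes at y ∈ {0}. (-2, 0): f_x = 0, f = 0 — SINGULAR.
  x = -1: f_y(-1, y) = 0; vanishes at y ∈ {-4, -3, -2, -1, 0, 1, 2, 3, 4}. (-1, -4): f_x = -21 ≠ 0; (-1, -3): f_x = -14 ≠ 0; (-1, -2): f_x = -9 ≠ 0; (-1, -1): f_x = -6 ≠ 0; (-1, 0): f_x = -5 ≠ 0; (-1, 1): f_x = -6 ≠ 0; (-1, 2): f_x = -9 ≠ 0; (-1, 3): f_x = -14 ≠ 0; (-1, 4): f_x = -21 ≠ 0.
  x = 0: f_y(0, y) = -2*y; vanishes at y ∈ {0}. (0, 0): f_x = -16 ≠ 0.
  x = 1: f_y(1, y) = -4*y; vanishes at y ∈ {0}. (1, 0): f_x = -33 ≠ 0.
  x = 2: f_y(2, y) = -6*y; vanishes at y ∈ {0}. (2, 0): f_x = -56 ≠ 0.
  x = 3: f_y(3, y) = -8*y; vanishes at y ∈ {0}. (3, 0): f_x = -85 ≠ 0.
  x = 4: f_y(4, y) = -10*y; vanishes at y ∈ {0}. (4, 0): f_x = -120 ≠ 0.
Only singular point on the grid: (-2, 0).
Classify: substitute x = -2 + u, y = 0 + v and expand: f = -u**3 - u**2 - u*v**2 + v**2.
No constant or linear terms (consistent with a singular point). Quadratic part: -u**2 + v**2. Cubic part: -u**3 - u*v**2.
The quadratic part v**2 - u**2 = (v − u)(v + u) splits into two distinct linear factors, so there are two distinct tangent lines y − 0 = ±(x − -2) — this is a node (ordinary double point).
Classification: node.


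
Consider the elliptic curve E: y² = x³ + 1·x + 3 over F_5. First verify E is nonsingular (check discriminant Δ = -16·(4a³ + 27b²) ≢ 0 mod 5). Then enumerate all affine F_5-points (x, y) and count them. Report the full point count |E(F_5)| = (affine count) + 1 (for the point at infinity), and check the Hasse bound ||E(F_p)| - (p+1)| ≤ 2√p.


Affine points = {(1, 0), (4, 1), (4, 4)}; affine count = 3; |E(F_5)| = 4.

Discriminant check: Δ ∝ 4a³ + 27b² = 4·1³ + 27·3² = 4·1 + 27·9 ≡ 2 (mod 5). Nonzero ⇒ E is nonsingular.
For each x ∈ F_5, compute rhs = x³ + 1·x + 3 mod 5, then count y ∈ F_5 with y² ≡ rhs.
  x = 0: rhs = 3, matching y values: none (0 points).
  x = 1: rhs = 0, matching y values: 0 (1 points).
  x = 2: rhs = 3, matching y values: none (0 points).
  x = 3: rhs = 3, matching y values: none (0 points).
  x = 4: rhs = 1, matching y values: 1, 4 (2 points).
Total affine count: 3.
Full point count |E(F_5)| = 3 + 1 = 4.
Hasse bound: |4 − (5+1)| = |-2| = 2 ≤ 2√5 ≈ 4.4721 ✓.


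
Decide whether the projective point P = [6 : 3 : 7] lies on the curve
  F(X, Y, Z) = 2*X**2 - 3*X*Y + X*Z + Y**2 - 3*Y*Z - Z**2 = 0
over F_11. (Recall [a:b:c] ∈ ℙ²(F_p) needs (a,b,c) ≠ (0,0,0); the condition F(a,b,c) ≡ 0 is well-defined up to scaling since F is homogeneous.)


F(6,3,7) ≡ 1 (mod 11); P is NOT on the curve.

Evaluate F(6, 3, 7) term-by-term (mod 11).
  2*X**2 ↦ 2·36·1·1 = 72
  -3*X*Y ↦ -3·6·3·1 = -54
  X*Z ↦ 1·6·1·7 = 42
  Y**2 ↦ 1·1·9·1 = 9
  -3*Y*Z ↦ -3·1·3·7 = -63
  -Z**2 ↦ -1·1·1·49 = -49
Sum: F(6, 3, 7) = (72) + (-54) + (42) + (9) + (-63) + (-49) = -43.
Reducing mod 11: -43 ≡ 1 (mod 11).
Since F(a, b, c) ≡ 1 ≠ 0 (mod 11), P does NOT lie on the curve.


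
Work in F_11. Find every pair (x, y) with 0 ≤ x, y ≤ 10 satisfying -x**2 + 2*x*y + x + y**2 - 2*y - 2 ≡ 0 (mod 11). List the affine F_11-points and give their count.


Affine F_11-points: {(0, 6), (0, 7), (2, 3), (2, 6), (3, 8), (3, 10), (4, 7), (4, 9), (5, 0), (5, 3), (7, 0), (7, 10)}; count = 12.

For each of the 121 pairs (x, y) ∈ F_11², evaluate f(x, y) mod 11. Record the zeros.
  x = 0: [0↦9, 1↦8, 2↦9, 3↦1, 4↦6, 5↦2, 6↦0, 7↦0, 8↦2, 9↦6, 10↦1]  zeros at y ∈ {6, 7}
  x = 1: [0↦9, 1↦10, 2↦2, 3↦7, 4↦3, 5↦1, 6↦1, 7↦3, 8↦7, 9↦2, 10↦10]  zeros at y ∈ ∅
  x = 2: [0↦7, 1↦10, 2↦4, 3↦0, 4↦9, 5↦9, 6↦0, 7↦4, 8↦10, 9↦7, 10↦6]  zeros at y ∈ {3, 6}
  x = 3: [0↦3, 1↦8, 2↦4, 3↦2, 4↦2, 5↦4, 6↦8, 7↦3, 8↦0, 9↦10, 10↦0]  zeros at y ∈ {8, 10}
  x = 4: [0↦8, 1↦4, 2↦2, 3↦2, 4↦4, 5↦8, 6↦3, 7↦0, 8↦10, 9↦0, 10↦3]  zeros at y ∈ {7, 9}
  x = 5: [0↦0, 1↦9, 2↦9, 3↦0, 4↦4, 5↦10, 6↦7, 7↦6, 8↦7, 9↦10, 10↦4]  zeros at y ∈ {0, 3}
  x = 6: [0↦1, 1↦1, 2↦3, 3↦7, 4↦2, 5↦10, 6↦9, 7↦10, 8↦2, 9↦7, 10↦3]  zeros at y ∈ ∅
  x = 7: [0↦0, 1↦2, 2↦6, 3↦1, 4↦9, 5↦8, 6↦9, 7↦1, 8↦6, 9↦2, 10↦0]  zeros at y ∈ {0, 10}
  x = 8: [0↦8, 1↦1, 2↦7, 3↦4, 4↦3, 5↦4, 6↦7, 7↦1, 8↦8, 9↦6, 10↦6]  zeros at y ∈ ∅
  x = 9: [0↦3, 1↦9, 2↦6, 3↦5, 4↦6, 5↦9, 6↦3, 7↦10, 8↦8, 9↦8, 10↦10]  zeros at y ∈ ∅
  x = 10: [0↦7, 1↦4, 2↦3, 3↦4, 4↦7, 5↦1, 6↦8, 7↦6, 8↦6, 9↦8, 10↦1]  zeros at y ∈ ∅
Collecting zeros: affine points = {(0, 6), (0, 7), (2, 3), (2, 6), (3, 8), (3, 10), (4, 7), (4, 9), (5, 0), (5, 3), (7, 0), (7, 10)}.
Total count |C(F_11)_aff| = 12.


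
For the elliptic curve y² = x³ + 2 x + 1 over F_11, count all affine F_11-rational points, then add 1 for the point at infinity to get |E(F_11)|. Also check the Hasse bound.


Affine points = {(0, 1), (0, 10), (1, 2), (1, 9), (3, 1), (3, 10), (5, 2), (5, 9), (6, 3), (6, 8), (8, 1), (8, 10), (9, 0), (10, 3), (10, 8)}; affine count = 15; |E(F_11)| = 16.

Discriminant check: Δ ∝ 4a³ + 27b² = 4·2³ + 27·1² = 4·8 + 27·1 ≡ 4 (mod 11). Nonzero ⇒ E is nonsingular.
For each x ∈ F_11, compute rhs = x³ + 2·x + 1 mod 11, then count y ∈ F_11 with y² ≡ rhs.
  x = 0: rhs = 1, matching y values: 1, 10 (2 points).
  x = 1: rhs = 4, matching y values: 2, 9 (2 points).
  x = 2: rhs = 2, matching y values: none (0 points).
  x = 3: rhs = 1, matching y values: 1, 10 (2 points).
  x = 4: rhs = 7, matching y values: none (0 points).
  x = 5: rhs = 4, matching y values: 2, 9 (2 points).
  x = 6: rhs = 9, matching y values: 3, 8 (2 points).
  x = 7: rhs = 6, matching y values: none (0 points).
  x = 8: rhs = 1, matching y values: 1, 10 (2 points).
  x = 9: rhs = 0, matching y values: 0 (1 points).
  x = 10: rhs = 9, matching y values: 3, 8 (2 points).
Total affine count: 15.
Full point count |E(F_11)| = 15 + 1 = 16.
Hasse bound: |16 − (11+1)| = |4| = 4 ≤ 2√11 ≈ 6.6332 ✓.


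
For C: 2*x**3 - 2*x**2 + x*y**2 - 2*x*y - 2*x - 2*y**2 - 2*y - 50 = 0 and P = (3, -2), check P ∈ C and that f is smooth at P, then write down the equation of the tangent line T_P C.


Tangent line at P: 48*x - 12*y - 168 = 0.

Step 1: f(3, -2) = 0, so P lies on C.
Step 2: partial derivatives
  f_x(x, y) = 6*x**2 - 4*x + y**2 - 2*y - 2, f_y(x, y) = 2*x*y - 2*x - 4*y - 2.
  f_x(P) = 48, f_y(P) = -12 (gradient nonzero, so P is smooth).
Step 3: tangent line at P: 48·(x − 3) + -12·(y − -2) = 0.
Expanding: 48*x - 12*y - 168 = 0.


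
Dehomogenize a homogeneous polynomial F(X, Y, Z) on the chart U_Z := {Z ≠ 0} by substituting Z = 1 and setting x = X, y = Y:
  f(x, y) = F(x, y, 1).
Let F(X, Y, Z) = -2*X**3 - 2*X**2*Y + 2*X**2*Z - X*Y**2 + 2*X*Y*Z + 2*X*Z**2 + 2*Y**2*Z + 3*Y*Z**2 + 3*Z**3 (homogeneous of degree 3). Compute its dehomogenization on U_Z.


f(x, y) = -2*x**3 - 2*x**2*y + 2*x**2 - x*y**2 + 2*x*y + 2*x + 2*y**2 + 3*y + 3

On U_Z we set Z = 1. Each monomial c·X^i·Y^j·Z^k in F becomes c·x^i·y^j·1^k = c·x^i·y^j.
Substituting Z = 1: F(X, Y, 1) = -2*x**3 - 2*x**2*y + 2*x**2 - x*y**2 + 2*x*y + 2*x + 2*y**2 + 3*y + 3.
Note: deg(f) ≤ deg(F) = 3; strict inequality happens when F is divisible by Z (lost terms).


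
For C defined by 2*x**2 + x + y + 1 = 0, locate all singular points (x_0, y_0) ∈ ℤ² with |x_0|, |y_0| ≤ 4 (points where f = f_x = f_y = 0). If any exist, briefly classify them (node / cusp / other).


No singular points in the scanned grid; C is smooth there.

Compute partial derivatives:
  f_x = 4*x + 1.
  f_y = 1.
f_y = 1 is a nonzero constant, so f_y never vanishes: no point (x, y) can satisfy f = f_x = f_y = 0. In particular no (x, y) ∈ {−4, ..., 4}² is singular; the curve is smooth.


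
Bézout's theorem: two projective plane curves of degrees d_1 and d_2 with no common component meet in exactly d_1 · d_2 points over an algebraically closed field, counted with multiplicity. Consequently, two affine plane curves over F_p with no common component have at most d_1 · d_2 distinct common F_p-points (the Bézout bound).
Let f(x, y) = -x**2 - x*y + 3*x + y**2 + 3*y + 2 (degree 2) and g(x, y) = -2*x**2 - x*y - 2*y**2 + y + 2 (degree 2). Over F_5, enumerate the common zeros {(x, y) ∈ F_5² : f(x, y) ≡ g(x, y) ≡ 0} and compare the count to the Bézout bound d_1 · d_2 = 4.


Common zeros: ∅; count = 0; Bézout bound = 4.

deg(f) = 2, deg(g) = 2, so Bézout bound = 4.
Scan x ∈ F_5. For each x, list the y ∈ F_5 with f(x, y) ≡ 0 and those with g(x, y) ≡ 0 (mod 5); the common zeros in that column are the intersection.
  x = 0: f ≡ 0 at y ∈ {3, 4}; g ≡ 0 at y ∈ ∅; common: ∅.
  x = 1: f ≡ 0 at y ∈ ∅; g ≡ 0 at y ∈ {0}; common: ∅.
  x = 2: f ≡ 0 at y ∈ {2}; g ≡ 0 at y ∈ ∅; common: ∅.
  x = 3: f ≡ 0 at y ∈ ∅; g ≡ 0 at y ∈ {1, 3}; common: ∅.
  x = 4: f ≡ 0 at y ∈ {2, 4}; g ≡ 0 at y ∈ {0, 1}; common: ∅.
Collecting: common zeros = ∅, so the count is 0.
Comparison with the Bézout bound: 0 ≤ 4 = deg(f)·deg(g), as expected for curves with no common component (the affine F_5-count falls short of the bound because intersections may lie at infinity, over extension fields, or carry multiplicity).


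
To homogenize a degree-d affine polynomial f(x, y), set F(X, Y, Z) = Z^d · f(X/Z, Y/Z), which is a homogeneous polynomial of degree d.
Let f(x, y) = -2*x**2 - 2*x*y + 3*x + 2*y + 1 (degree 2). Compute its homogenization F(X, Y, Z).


F(X, Y, Z) = -2*X**2 - 2*X*Y + 3*X*Z + 2*Y*Z + Z**2

deg(f) = 2.
Substitute x = X/Z, y = Y/Z into f, then multiply by Z^2.
  monomial -2·x^2·y^0 ↦ -2·X^2·Y^0·Z^0.
  monomial -2·x^1·y^1 ↦ -2·X^1·Y^1·Z^0.
  monomial 3·x^1·y^0 ↦ 3·X^1·Y^0·Z^1.
  monomial 2·x^0·y^1 ↦ 2·X^0·Y^1·Z^1.
  monomial 1·x^0·y^0 ↦ 1·X^0·Y^0·Z^2.
Collecting: F(X, Y, Z) = -2*X**2 - 2*X*Y + 3*X*Z + 2*Y*Z + Z**2.


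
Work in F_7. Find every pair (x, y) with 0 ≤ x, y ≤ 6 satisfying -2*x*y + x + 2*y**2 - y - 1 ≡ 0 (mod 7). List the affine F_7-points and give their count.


Affine F_7-points: {(0, 1), (0, 3), (1, 0), (1, 5), (4, 2), (4, 6)}; count = 6.

For each of the 49 pairs (x, y) ∈ F_7², evaluate f(x, y) mod 7. Record the zeros.
  x = 0: [0↦6, 1↦0, 2↦5, 3↦0, 4↦6, 5↦2, 6↦2]  zeros at y ∈ {1, 3}
  x = 1: [0↦0, 1↦6, 2↦2, 3↦2, 4↦6, 5↦0, 6↦5]  zeros at y ∈ {0, 5}
  x = 2: [0↦1, 1↦5, 2↦6, 3↦4, 4↦6, 5↦5, 6↦1]  zeros at y ∈ ∅
  x = 3: [0↦2, 1↦4, 2↦3, 3↦6, 4↦6, 5↦3, 6↦4]  zeros at y ∈ ∅
  x = 4: [0↦3, 1↦3, 2↦0, 3↦1, 4↦6, 5↦1, 6↦0]  zeros at y ∈ {2, 6}
  x = 5: [0↦4, 1↦2, 2↦4, 3↦3, 4↦6, 5↦6, 6↦3]  zeros at y ∈ ∅
  x = 6: [0↦5, 1↦1, 2↦1, 3↦5, 4↦6, 5↦4, 6↦6]  zeros at y ∈ ∅
Collecting zeros: affine points = {(0, 1), (0, 3), (1, 0), (1, 5), (4, 2), (4, 6)}.
Total count |C(F_7)_aff| = 6.


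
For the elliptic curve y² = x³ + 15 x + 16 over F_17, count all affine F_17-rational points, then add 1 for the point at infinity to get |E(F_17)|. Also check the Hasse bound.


Affine points = {(0, 4), (0, 13), (1, 7), (1, 10), (4, 2), (4, 15), (6, 4), (6, 13), (8, 6), (8, 11), (9, 8), (9, 9), (11, 4), (11, 13), (16, 0)}; affine count = 15; |E(F_17)| = 16.

Discriminant check: Δ ∝ 4a³ + 27b² = 4·15³ + 27·16² = 4·3375 + 27·256 ≡ 12 (mod 17). Nonzero ⇒ E is nonsingular.
For each x ∈ F_17, compute rhs = x³ + 15·x + 16 mod 17, then count y ∈ F_17 with y² ≡ rhs.
  x = 0: rhs = 16, matching y values: 4, 13 (2 points).
  x = 1: rhs = 15, matching y values: 7, 10 (2 points).
  x = 2: rhs = 3, matching y values: none (0 points).
  x = 3: rhs = 3, matching y values: none (0 points).
  x = 4: rhs = 4, matching y values: 2, 15 (2 points).
  x = 5: rhs = 12, matching y values: none (0 points).
  x = 6: rhs = 16, matching y values: 4, 13 (2 points).
  x = 7: rhs = 5, matching y values: none (0 points).
  x = 8: rhs = 2, matching y values: 6, 11 (2 points).
  x = 9: rhs = 13, matching y values: 8, 9 (2 points).
  x = 10: rhs = 10, matching y values: none (0 points).
  x = 11: rhs = 16, matching y values: 4, 13 (2 points).
  x = 12: rhs = 3, matching y values: none (0 points).
  x = 13: rhs = 11, matching y values: none (0 points).
  x = 14: rhs = 12, matching y values: none (0 points).
  x = 15: rhs = 12, matching y values: none (0 points).
  x = 16: rhs = 0, matching y values: 0 (1 points).
Total affine count: 15.
Full point count |E(F_17)| = 15 + 1 = 16.
Hasse bound: |16 − (17+1)| = |-2| = 2 ≤ 2√17 ≈ 8.2462 ✓.


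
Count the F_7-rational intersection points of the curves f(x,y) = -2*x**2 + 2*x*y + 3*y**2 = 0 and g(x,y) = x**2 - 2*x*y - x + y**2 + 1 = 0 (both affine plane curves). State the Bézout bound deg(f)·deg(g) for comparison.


Common zeros: {(3, 6), (5, 3)}; count = 2; Bézout bound = 4.

deg(f) = 2, deg(g) = 2, so Bézout bound = 4.
Scan x ∈ F_7. For each x, list the y ∈ F_7 with f(x, y) ≡ 0 and those with g(x, y) ≡ 0 (mod 7); the common zeros in that column are the intersection.
  x = 0: f ≡ 0 at y ∈ {0}; g ≡ 0 at y ∈ ∅; common: ∅.
  x = 1: f ≡ 0 at y ∈ {2}; g ≡ 0 at y ∈ {1}; common: ∅.
  x = 2: f ≡ 0 at y ∈ {4}; g ≡ 0 at y ∈ {1, 3}; common: ∅.
  x = 3: f ≡ 0 at y ∈ {6}; g ≡ 0 at y ∈ {0, 6}; common: {6}.
  x = 4: f ≡ 0 at y ∈ {1}; g ≡ 0 at y ∈ ∅; common: ∅.
  x = 5: f ≡ 0 at y ∈ {3}; g ≡ 0 at y ∈ {0, 3}; common: {3}.
  x = 6: f ≡ 0 at y ∈ {5}; g ≡ 0 at y ∈ ∅; common: ∅.
Collecting: common zeros = {(3, 6), (5, 3)}, so the count is 2.
Comparison with the Bézout bound: 2 ≤ 4 = deg(f)·deg(g), as expected for curves with no common component (the affine F_7-count falls short of the bound because intersections may lie at infinity, over extension fields, or carry multiplicity).


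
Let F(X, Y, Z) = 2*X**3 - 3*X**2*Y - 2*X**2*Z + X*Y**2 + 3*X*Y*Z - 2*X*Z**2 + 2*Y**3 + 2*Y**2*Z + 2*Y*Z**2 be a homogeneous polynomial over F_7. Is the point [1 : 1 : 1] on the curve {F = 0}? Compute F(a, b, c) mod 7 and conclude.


F(1,1,1) ≡ 5 (mod 7); P is NOT on the curve.

Evaluate F(1, 1, 1) term-by-term (mod 7).
  2*X**3 ↦ 2·1·1·1 = 2
  -3*X**2*Y ↦ -3·1·1·1 = -3
  -2*X**2*Z ↦ -2·1·1·1 = -2
  X*Y**2 ↦ 1·1·1·1 = 1
  3*X*Y*Z ↦ 3·1·1·1 = 3
  -2*X*Z**2 ↦ -2·1·1·1 = -2
  2*Y**3 ↦ 2·1·1·1 = 2
  2*Y**2*Z ↦ 2·1·1·1 = 2
  2*Y*Z**2 ↦ 2·1·1·1 = 2
Sum: F(1, 1, 1) = (2) + (-3) + (-2) + (1) + (3) + (-2) + (2) + (2) + (2) = 5.
Reducing mod 7: 5 ≡ 5 (mod 7).
Since F(a, b, c) ≡ 5 ≠ 0 (mod 7), P does NOT lie on the curve.


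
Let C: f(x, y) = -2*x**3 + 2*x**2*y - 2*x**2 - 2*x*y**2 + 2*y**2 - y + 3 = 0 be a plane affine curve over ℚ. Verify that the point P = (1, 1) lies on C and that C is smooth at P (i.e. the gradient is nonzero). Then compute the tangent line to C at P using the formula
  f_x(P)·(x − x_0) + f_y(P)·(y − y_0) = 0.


Tangent line at P: -8*x + y + 7 = 0.

Step 1: f(1, 1) = 0, so P lies on C.
Step 2: partial derivatives
  f_x(x, y) = -6*x**2 + 4*x*y - 4*x - 2*y**2, f_y(x, y) = 2*x**2 - 4*x*y + 4*y - 1.
  f_x(P) = -8, f_y(P) = 1 (gradient nonzero, so P is smooth).
Step 3: tangent line at P: -8·(x − 1) + 1·(y − 1) = 0.
Expanding: -8*x + y + 7 = 0.


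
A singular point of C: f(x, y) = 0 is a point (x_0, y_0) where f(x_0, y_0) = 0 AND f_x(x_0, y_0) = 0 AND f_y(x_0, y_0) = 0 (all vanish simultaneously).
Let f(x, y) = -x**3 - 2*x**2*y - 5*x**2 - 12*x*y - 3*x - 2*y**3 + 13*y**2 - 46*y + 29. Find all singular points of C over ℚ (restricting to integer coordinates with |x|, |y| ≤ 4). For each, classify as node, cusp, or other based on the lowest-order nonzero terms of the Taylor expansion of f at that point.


Singular points: {(-3, 2)}; classification: cusp.

Compute partial derivatives:
  f_x = -3*x**2 - 4*x*y - 10*x - 12*y - 3.
  f_y = -2*x**2 - 12*x - 6*y**2 + 26*y - 46.
Scan x_0 ∈ {−4, ..., 4}. For each x_0, f_y(x_0, y) is a polynomial in y; find its integer roots y ∈ {−4, ..., 4}, then test f_x and f at those candidates.
  x = -4: f_y(-4, y) = -6*y**2 + 26*y - 30; no integer root y with |y| ≤ 4.
  x = -3: f_y(-3, y) = -6*y**2 + 26*y - 28; vanishes at y ∈ {2}. (-3, 2): f_x = 0, f = 0 — SINGULAR.
  x = -2: f_y(-2, y) = -6*y**2 + 26*y - 30; no integer root y with |y| ≤ 4.
  x = -1: f_y(-1, y) = -6*y**2 + 26*y - 36; no integer root y with |y| ≤ 4.
  x = 0: f_y(0, y) = -6*y**2 + 26*y - 46; no integer root y with |y| ≤ 4.
  x = 1: f_y(1, y) = -6*y**2 + 26*y - 60; no integer root y with |y| ≤ 4.
  x = 2: f_y(2, y) = -6*y**2 + 26*y - 78; no integer root y with |y| ≤ 4.
  x = 3: f_y(3, y) = -6*y**2 + 26*y - 100; no integer root y with |y| ≤ 4.
  x = 4: f_y(4, y) = -6*y**2 + 26*y - 126; no integer root y with |y| ≤ 4.
Only singular point on the grid: (-3, 2).
Classify: substitute x = -3 + u, y = 2 + v and expand: f = -u**3 - 2*u**2*v - 2*v**3 + v**2.
No constant or linear terms (consistent with a singular point). Quadratic part: v**2. Cubic part: -u**3 - 2*u**2*v - 2*v**3.
The quadratic part v**2 is a perfect square, so there is a single (double) tangent line v = 0, i.e. y = 2. Restricting the cubic part to that line (v = 0) leaves -u**3 ≠ 0, so f is not divisible by v and the branch is v² ≈ u**3 to lowest order — this is a cusp.
Classification: cusp.


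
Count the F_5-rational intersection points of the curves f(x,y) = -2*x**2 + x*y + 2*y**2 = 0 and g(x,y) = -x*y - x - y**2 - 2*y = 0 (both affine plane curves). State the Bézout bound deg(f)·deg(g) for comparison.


Common zeros: {(0, 0)}; count = 1; Bézout bound = 4.

deg(f) = 2, deg(g) = 2, so Bézout bound = 4.
Scan x ∈ F_5. For each x, list the y ∈ F_5 with f(x, y) ≡ 0 and those with g(x, y) ≡ 0 (mod 5); the common zeros in that column are the intersection.
  x = 0: f ≡ 0 at y ∈ {0}; g ≡ 0 at y ∈ {0, 3}; common: {0}.
  x = 1: f ≡ 0 at y ∈ ∅; g ≡ 0 at y ∈ {1}; common: ∅.
  x = 2: f ≡ 0 at y ∈ ∅; g ≡ 0 at y ∈ ∅; common: ∅.
  x = 3: f ≡ 0 at y ∈ ∅; g ≡ 0 at y ∈ ∅; common: ∅.
  x = 4: f ≡ 0 at y ∈ ∅; g ≡ 0 at y ∈ {2}; common: ∅.
Collecting: common zeros = {(0, 0)}, so the count is 1.
Comparison with the Bézout bound: 1 ≤ 4 = deg(f)·deg(g), as expected for curves with no common component (the affine F_5-count falls short of the bound because intersections may lie at infinity, over extension fields, or carry multiplicity).


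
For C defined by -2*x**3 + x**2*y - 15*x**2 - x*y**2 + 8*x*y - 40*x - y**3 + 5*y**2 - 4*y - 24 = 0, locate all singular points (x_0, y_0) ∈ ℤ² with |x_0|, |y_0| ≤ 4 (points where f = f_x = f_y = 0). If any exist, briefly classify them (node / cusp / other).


Singular points: {(-2, 2)}; classification: node.

Compute partial derivatives:
  f_x = -6*x**2 + 2*x*y - 30*x - y**2 + 8*y - 40.
  f_y = x**2 - 2*x*y + 8*x - 3*y**2 + 10*y - 4.
Scan x_0 ∈ {−4, ..., 4}. For each x_0, f_y(x_0, y) is a polynomial in y; find its integer roots y ∈ {−4, ..., 4}, then test f_x and f at those candidates.
  x = -4: f_y(-4, y) = -3*y**2 + 18*y - 20; no integer root y with |y| ≤ 4.
  x = -3: f_y(-3, y) = -3*y**2 + 16*y - 19; no integer root y with |y| ≤ 4.
  x = -2: f_y(-2, y) = -3*y**2 + 14*y - 16; vanishes at y ∈ {2}. (-2, 2): f_x = 0, f = 0 — SINGULAR.
  x = -1: f_y(-1, y) = -3*y**2 + 12*y - 11; no integer root y with |y| ≤ 4.
  x = 0: f_y(0, y) = -3*y**2 + 10*y - 4; no integer root y with |y| ≤ 4.
  x = 1: f_y(1, y) = -3*y**2 + 8*y + 5; no integer root y with |y| ≤ 4.
  x = 2: f_y(2, y) = -3*y**2 + 6*y + 16; no integer root y with |y| ≤ 4.
  x = 3: f_y(3, y) = -3*y**2 + 4*y + 29; no integer root y with |y| ≤ 4.
  x = 4: f_y(4, y) = -3*y**2 + 2*y + 44; no integer root y with |y| ≤ 4.
Only singular point on the grid: (-2, 2).
Classify: substitute x = -2 + u, y = 2 + v and expand: f = -2*u**3 + u**2*v - u**2 - u*v**2 - v**3 + v**2.
No constant or linear terms (consistent with a singular point). Quadratic part: -u**2 + v**2. Cubic part: -2*u**3 + u**2*v - u*v**2 - v**3.
The quadratic part v**2 - u**2 = (v − u)(v + u) splits into two distinct linear factors, so there are two distinct tangent lines y − 2 = ±(x − -2) — this is a node (ordinary double point).
Classification: node.


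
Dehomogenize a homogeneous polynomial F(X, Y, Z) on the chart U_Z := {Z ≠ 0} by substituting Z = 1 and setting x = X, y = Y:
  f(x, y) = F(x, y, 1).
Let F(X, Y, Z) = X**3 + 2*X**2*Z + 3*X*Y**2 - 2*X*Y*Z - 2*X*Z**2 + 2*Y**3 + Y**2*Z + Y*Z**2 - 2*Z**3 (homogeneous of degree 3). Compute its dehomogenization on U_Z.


f(x, y) = x**3 + 2*x**2 + 3*x*y**2 - 2*x*y - 2*x + 2*y**3 + y**2 + y - 2

On U_Z we set Z = 1. Each monomial c·X^i·Y^j·Z^k in F becomes c·x^i·y^j·1^k = c·x^i·y^j.
Substituting Z = 1: F(X, Y, 1) = x**3 + 2*x**2 + 3*x*y**2 - 2*x*y - 2*x + 2*y**3 + y**2 + y - 2.
Note: deg(f) ≤ deg(F) = 3; strict inequality happens when F is divisible by Z (lost terms).


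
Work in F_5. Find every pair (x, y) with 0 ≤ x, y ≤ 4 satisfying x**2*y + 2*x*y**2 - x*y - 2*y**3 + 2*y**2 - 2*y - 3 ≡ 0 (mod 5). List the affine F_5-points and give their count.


Affine F_5-points: {(0, 1), (0, 2), (0, 3), (1, 4), (2, 2), (2, 4), (4, 1)}; count = 7.

For each of the 25 pairs (x, y) ∈ F_5², evaluate f(x, y) mod 5. Record the zeros.
  x = 0: [0↦2, 1↦0, 2↦0, 3↦0, 4↦3]  zeros at y ∈ {1, 2, 3}
  x = 1: [0↦2, 1↦2, 2↦3, 3↦3, 4↦0]  zeros at y ∈ {4}
  x = 2: [0↦2, 1↦1, 2↦0, 3↦2, 4↦0]  zeros at y ∈ {2, 4}
  x = 3: [0↦2, 1↦2, 2↦1, 3↦2, 4↦3]  zeros at y ∈ ∅
  x = 4: [0↦2, 1↦0, 2↦1, 3↦3, 4↦4]  zeros at y ∈ {1}
Collecting zeros: affine points = {(0, 1), (0, 2), (0, 3), (1, 4), (2, 2), (2, 4), (4, 1)}.
Total count |C(F_5)_aff| = 7.


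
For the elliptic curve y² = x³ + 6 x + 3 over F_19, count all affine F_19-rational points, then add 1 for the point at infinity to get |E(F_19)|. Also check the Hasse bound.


Affine points = {(2, 2), (2, 17), (5, 5), (5, 14), (9, 8), (9, 11), (12, 6), (12, 13), (13, 6), (13, 13), (14, 0)}; affine count = 11; |E(F_19)| = 12.

Discriminant check: Δ ∝ 4a³ + 27b² = 4·6³ + 27·3² = 4·216 + 27·9 ≡ 5 (mod 19). Nonzero ⇒ E is nonsingular.
For each x ∈ F_19, compute rhs = x³ + 6·x + 3 mod 19, then count y ∈ F_19 with y² ≡ rhs.
  x = 0: rhs = 3, matching y values: none (0 points).
  x = 1: rhs = 10, matching y values: none (0 points).
  x = 2: rhs = 4, matching y values: 2, 17 (2 points).
  x = 3: rhs = 10, matching y values: none (0 points).
  x = 4: rhs = 15, matching y values: none (0 points).
  x = 5: rhs = 6, matching y values: 5, 14 (2 points).
  x = 6: rhs = 8, matching y values: none (0 points).
  x = 7: rhs = 8, matching y values: none (0 points).
  x = 8: rhs = 12, matching y values: none (0 points).
  x = 9: rhs = 7, matching y values: 8, 11 (2 points).
  x = 10: rhs = 18, matching y values: none (0 points).
  x = 11: rhs = 13, matching y values: none (0 points).
  x = 12: rhs = 17, matching y values: 6, 13 (2 points).
  x = 13: rhs = 17, matching y values: 6, 13 (2 points).
  x = 14: rhs = 0, matching y values: 0 (1 points).
  x = 15: rhs = 10, matching y values: none (0 points).
  x = 16: rhs = 15, matching y values: none (0 points).
  x = 17: rhs = 2, matching y values: none (0 points).
  x = 18: rhs = 15, matching y values: none (0 points).
Total affine count: 11.
Full point count |E(F_19)| = 11 + 1 = 12.
Hasse bound: |12 − (19+1)| = |-8| = 8 ≤ 2√19 ≈ 8.7178 ✓.


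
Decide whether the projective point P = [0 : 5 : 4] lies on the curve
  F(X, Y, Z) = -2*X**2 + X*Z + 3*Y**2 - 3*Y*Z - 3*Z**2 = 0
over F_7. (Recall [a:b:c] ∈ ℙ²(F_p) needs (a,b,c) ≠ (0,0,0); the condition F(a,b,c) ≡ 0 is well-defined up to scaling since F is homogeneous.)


F(0,5,4) ≡ 2 (mod 7); P is NOT on the curve.

Evaluate F(0, 5, 4) term-by-term (mod 7).
  -2*X**2 ↦ -2·0·1·1 = 0
  X*Z ↦ 1·0·1·4 = 0
  3*Y**2 ↦ 3·1·25·1 = 75
  -3*Y*Z ↦ -3·1·5·4 = -60
  -3*Z**2 ↦ -3·1·1·16 = -48
Sum: F(0, 5, 4) = (0) + (0) + (75) + (-60) + (-48) = -33.
Reducing mod 7: -33 ≡ 2 (mod 7).
Since F(a, b, c) ≡ 2 ≠ 0 (mod 7), P does NOT lie on the curve.


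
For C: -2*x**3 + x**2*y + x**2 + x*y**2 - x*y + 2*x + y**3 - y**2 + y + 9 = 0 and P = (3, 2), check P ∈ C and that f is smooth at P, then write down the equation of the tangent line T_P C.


Tangent line at P: -32*x + 27*y + 42 = 0.

Step 1: f(3, 2) = 0, so P lies on C.
Step 2: partial derivatives
  f_x(x, y) = -6*x**2 + 2*x*y + 2*x + y**2 - y + 2, f_y(x, y) = x**2 + 2*x*y - x + 3*y**2 - 2*y + 1.
  f_x(P) = -32, f_y(P) = 27 (gradient nonzero, so P is smooth).
Step 3: tangent line at P: -32·(x − 3) + 27·(y − 2) = 0.
Expanding: -32*x + 27*y + 42 = 0.


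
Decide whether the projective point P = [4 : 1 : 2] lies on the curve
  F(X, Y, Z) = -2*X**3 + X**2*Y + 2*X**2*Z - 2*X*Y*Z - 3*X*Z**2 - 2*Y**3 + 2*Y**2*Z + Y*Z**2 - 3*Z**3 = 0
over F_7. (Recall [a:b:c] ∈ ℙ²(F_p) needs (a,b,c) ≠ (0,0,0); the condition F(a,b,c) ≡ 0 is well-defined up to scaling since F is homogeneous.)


F(4,1,2) ≡ 3 (mod 7); P is NOT on the curve.

Evaluate F(4, 1, 2) term-by-term (mod 7).
  -2*X**3 ↦ -2·64·1·1 = -128
  X**2*Y ↦ 1·16·1·1 = 16
  2*X**2*Z ↦ 2·16·1·2 = 64
  -2*X*Y*Z ↦ -2·4·1·2 = -16
  -3*X*Z**2 ↦ -3·4·1·4 = -48
  -2*Y**3 ↦ -2·1·1·1 = -2
  2*Y**2*Z ↦ 2·1·1·2 = 4
  Y*Z**2 ↦ 1·1·1·4 = 4
  -3*Z**3 ↦ -3·1·1·8 = -24
Sum: F(4, 1, 2) = (-128) + (16) + (64) + (-16) + (-48) + (-2) + (4) + (4) + (-24) = -130.
Reducing mod 7: -130 ≡ 3 (mod 7).
Since F(a, b, c) ≡ 3 ≠ 0 (mod 7), P does NOT lie on the curve.


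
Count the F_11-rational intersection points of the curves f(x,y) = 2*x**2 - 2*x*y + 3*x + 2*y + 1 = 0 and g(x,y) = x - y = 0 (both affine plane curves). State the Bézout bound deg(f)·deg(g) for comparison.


Common zeros: {(2, 2)}; count = 1; Bézout bound = 2.

deg(f) = 2, deg(g) = 1, so Bézout bound = 2.
Scan x ∈ F_11. For each x, list the y ∈ F_11 with f(x, y) ≡ 0 and those with g(x, y) ≡ 0 (mod 11); the common zeros in that column are the intersection.
  x = 0: f ≡ 0 at y ∈ {5}; g ≡ 0 at y ∈ {0}; common: ∅.
  x = 1: f ≡ 0 at y ∈ ∅; g ≡ 0 at y ∈ {1}; common: ∅.
  x = 2: f ≡ 0 at y ∈ {2}; g ≡ 0 at y ∈ {2}; common: {2}.
  x = 3: f ≡ 0 at y ∈ {7}; g ≡ 0 at y ∈ {3}; common: ∅.
  x = 4: f ≡ 0 at y ∈ {2}; g ≡ 0 at y ∈ {4}; common: ∅.
  x = 5: f ≡ 0 at y ∈ {0}; g ≡ 0 at y ∈ {5}; common: ∅.
  x = 6: f ≡ 0 at y ∈ {8}; g ≡ 0 at y ∈ {6}; common: ∅.
  x = 7: f ≡ 0 at y ∈ {10}; g ≡ 0 at y ∈ {7}; common: ∅.
  x = 8: f ≡ 0 at y ∈ {7}; g ≡ 0 at y ∈ {8}; common: ∅.
  x = 9: f ≡ 0 at y ∈ {5}; g ≡ 0 at y ∈ {9}; common: ∅.
  x = 10: f ≡ 0 at y ∈ {0}; g ≡ 0 at y ∈ {10}; common: ∅.
Collecting: common zeros = {(2, 2)}, so the count is 1.
Comparison with the Bézout bound: 1 ≤ 2 = deg(f)·deg(g), as expected for curves with no common component (the affine F_11-count falls short of the bound because intersections may lie at infinity, over extension fields, or carry multiplicity).


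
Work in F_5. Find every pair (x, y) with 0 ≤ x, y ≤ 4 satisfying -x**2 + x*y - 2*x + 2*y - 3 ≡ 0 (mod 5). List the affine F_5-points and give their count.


Affine F_5-points: {(0, 4), (1, 2), (2, 4), (4, 2)}; count = 4.

For each of the 25 pairs (x, y) ∈ F_5², evaluate f(x, y) mod 5. Record the zeros.
  x = 0: [0↦2, 1↦4, 2↦1, 3↦3, 4↦0]  zeros at y ∈ {4}
  x = 1: [0↦4, 1↦2, 2↦0, 3↦3, 4↦1]  zeros at y ∈ {2}
  x = 2: [0↦4, 1↦3, 2↦2, 3↦1, 4↦0]  zeros at y ∈ {4}
  x = 3: [0↦2, 1↦2, 2↦2, 3↦2, 4↦2]  zeros at y ∈ ∅
  x = 4: [0↦3, 1↦4, 2↦0, 3↦1, 4↦2]  zeros at y ∈ {2}
Collecting zeros: affine points = {(0, 4), (1, 2), (2, 4), (4, 2)}.
Total count |C(F_5)_aff| = 4.


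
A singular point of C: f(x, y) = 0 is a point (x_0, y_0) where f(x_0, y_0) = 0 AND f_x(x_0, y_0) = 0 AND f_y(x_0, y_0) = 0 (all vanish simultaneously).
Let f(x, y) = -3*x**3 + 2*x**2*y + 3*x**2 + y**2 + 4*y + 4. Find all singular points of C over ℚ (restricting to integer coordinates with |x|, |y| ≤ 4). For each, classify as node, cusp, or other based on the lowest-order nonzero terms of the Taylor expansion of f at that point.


Singular points: {(0, -2)}; classification: node.

Compute partial derivatives:
  f_x = -9*x**2 + 4*x*y + 6*x.
  f_y = 2*x**2 + 2*y + 4.
Scan x_0 ∈ {−4, ..., 4}. For each x_0, f_y(x_0, y) is a polynomial in y; find its integer roots y ∈ {−4, ..., 4}, then test f_x and f at those candidates.
  x = -4: f_y(-4, y) = 2*y + 36; no integer root y with |y| ≤ 4.
  x = -3: f_y(-3, y) = 2*y + 22; no integer root y with |y| ≤ 4.
  x = -2: f_y(-2, y) = 2*y + 12; no integer root y with |y| ≤ 4.
  x = -1: f_y(-1, y) = 2*y + 6; vanishes at y ∈ {-3}. (-1, -3): f_x = -3 ≠ 0.
  x = 0: f_y(0, y) = 2*y + 4; vanishes at y ∈ {-2}. (0, -2): f_x = 0, f = 0 — SINGULAR.
  x = 1: f_y(1, y) = 2*y + 6; vanishes at y ∈ {-3}. (1, -3): f_x = -15 ≠ 0.
  x = 2: f_y(2, y) = 2*y + 12; no integer root y with |y| ≤ 4.
  x = 3: f_y(3, y) = 2*y + 22; no integer root y with |y| ≤ 4.
  x = 4: f_y(4, y) = 2*y + 36; no integer root y with |y| ≤ 4.
Only singular point on the grid: (0, -2).
Classify: substitute x = 0 + u, y = -2 + v and expand: f = -3*u**3 + 2*u**2*v - u**2 + v**2.
No constant or linear terms (consistent with a singular point). Quadratic part: -u**2 + v**2. Cubic part: -3*u**3 + 2*u**2*v.
The quadratic part v**2 - u**2 = (v − u)(v + u) splits into two distinct linear factors, so there are two distinct tangent lines y − -2 = ±(x − 0) — this is a node (ordinary double point).
Classification: node.


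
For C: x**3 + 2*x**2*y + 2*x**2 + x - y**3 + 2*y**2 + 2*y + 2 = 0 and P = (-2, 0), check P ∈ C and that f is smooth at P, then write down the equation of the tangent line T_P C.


Tangent line at P: 5*x + 10*y + 10 = 0.

Step 1: f(-2, 0) = 0, so P lies on C.
Step 2: partial derivatives
  f_x(x, y) = 3*x**2 + 4*x*y + 4*x + 1, f_y(x, y) = 2*x**2 - 3*y**2 + 4*y + 2.
  f_x(P) = 5, f_y(P) = 10 (gradient nonzero, so P is smooth).
Step 3: tangent line at P: 5·(x − -2) + 10·(y − 0) = 0.
Expanding: 5*x + 10*y + 10 = 0.


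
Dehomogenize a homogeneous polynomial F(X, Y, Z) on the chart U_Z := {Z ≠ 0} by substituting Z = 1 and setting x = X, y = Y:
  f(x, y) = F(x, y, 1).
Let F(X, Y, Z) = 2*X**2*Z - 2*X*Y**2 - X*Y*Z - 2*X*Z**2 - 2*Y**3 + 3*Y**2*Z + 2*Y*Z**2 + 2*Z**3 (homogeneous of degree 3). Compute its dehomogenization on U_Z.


f(x, y) = 2*x**2 - 2*x*y**2 - x*y - 2*x - 2*y**3 + 3*y**2 + 2*y + 2

On U_Z we set Z = 1. Each monomial c·X^i·Y^j·Z^k in F becomes c·x^i·y^j·1^k = c·x^i·y^j.
Substituting Z = 1: F(X, Y, 1) = 2*x**2 - 2*x*y**2 - x*y - 2*x - 2*y**3 + 3*y**2 + 2*y + 2.
Note: deg(f) ≤ deg(F) = 3; strict inequality happens when F is divisible by Z (lost terms).


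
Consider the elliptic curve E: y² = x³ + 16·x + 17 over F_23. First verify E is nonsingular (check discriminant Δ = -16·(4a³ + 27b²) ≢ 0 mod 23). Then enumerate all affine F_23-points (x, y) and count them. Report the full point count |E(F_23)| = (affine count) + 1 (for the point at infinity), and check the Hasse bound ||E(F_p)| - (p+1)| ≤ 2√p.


Affine points = {(3, 0), (7, 9), (7, 14), (8, 6), (8, 17), (9, 4), (9, 19), (10, 2), (10, 21), (11, 11), (11, 12), (14, 8), (14, 15), (17, 2), (17, 21), (19, 2), (19, 21), (21, 0), (22, 0)}; affine count = 19; |E(F_23)| = 20.

Discriminant check: Δ ∝ 4a³ + 27b² = 4·16³ + 27·17² = 4·4096 + 27·289 ≡ 14 (mod 23). Nonzero ⇒ E is nonsingular.
For each x ∈ F_23, compute rhs = x³ + 16·x + 17 mod 23, then count y ∈ F_23 with y² ≡ rhs.
  x = 0: rhs = 17, matching y values: none (0 points).
  x = 1: rhs = 11, matching y values: none (0 points).
  x = 2: rhs = 11, matching y values: none (0 points).
  x = 3: rhs = 0, matching y values: 0 (1 points).
  x = 4: rhs = 7, matching y values: none (0 points).
  x = 5: rhs = 15, matching y values: none (0 points).
  x = 6: rhs = 7, matching y values: none (0 points).
  x = 7: rhs = 12, matching y values: 9, 14 (2 points).
  x = 8: rhs = 13, matching y values: 6, 17 (2 points).
  x = 9: rhs = 16, matching y values: 4, 19 (2 points).
  x = 10: rhs = 4, matching y values: 2, 21 (2 points).
  x = 11: rhs = 6, matching y values: 11, 12 (2 points).
  x = 12: rhs = 5, matching y values: none (0 points).
  x = 13: rhs = 7, matching y values: none (0 points).
  x = 14: rhs = 18, matching y values: 8, 15 (2 points).
  x = 15: rhs = 21, matching y values: none (0 points).
  x = 16: rhs = 22, matching y values: none (0 points).
  x = 17: rhs = 4, matching y values: 2, 21 (2 points).
  x = 18: rhs = 19, matching y values: none (0 points).
  x = 19: rhs = 4, matching y values: 2, 21 (2 points).
  x = 20: rhs = 11, matching y values: none (0 points).
  x = 21: rhs = 0, matching y values: 0 (1 points).
  x = 22: rhs = 0, matching y values: 0 (1 points).
Total affine count: 19.
Full point count |E(F_23)| = 19 + 1 = 20.
Hasse bound: |20 − (23+1)| = |-4| = 4 ≤ 2√23 ≈ 9.5917 ✓.


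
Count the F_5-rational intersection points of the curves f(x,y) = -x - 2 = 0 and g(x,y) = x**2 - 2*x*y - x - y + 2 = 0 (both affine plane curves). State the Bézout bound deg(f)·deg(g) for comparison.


Common zeros: {(3, 4)}; count = 1; Bézout bound = 2.

deg(f) = 1, deg(g) = 2, so Bézout bound = 2.
Scan x ∈ F_5. For each x, list the y ∈ F_5 with f(x, y) ≡ 0 and those with g(x, y) ≡ 0 (mod 5); the common zeros in that column are the intersection.
  x = 0: f ≡ 0 at y ∈ ∅; g ≡ 0 at y ∈ {2}; common: ∅.
  x = 1: f ≡ 0 at y ∈ ∅; g ≡ 0 at y ∈ {4}; common: ∅.
  x = 2: f ≡ 0 at y ∈ ∅; g ≡ 0 at y ∈ ∅; common: ∅.
  x = 3: f ≡ 0 at y ∈ {0, 1, 2, 3, 4}; g ≡ 0 at y ∈ {4}; common: {4}.
  x = 4: f ≡ 0 at y ∈ ∅; g ≡ 0 at y ∈ {1}; common: ∅.
Collecting: common zeros = {(3, 4)}, so the count is 1.
Comparison with the Bézout bound: 1 ≤ 2 = deg(f)·deg(g), as expected for curves with no common component (the affine F_5-count falls short of the bound because intersections may lie at infinity, over extension fields, or carry multiplicity).


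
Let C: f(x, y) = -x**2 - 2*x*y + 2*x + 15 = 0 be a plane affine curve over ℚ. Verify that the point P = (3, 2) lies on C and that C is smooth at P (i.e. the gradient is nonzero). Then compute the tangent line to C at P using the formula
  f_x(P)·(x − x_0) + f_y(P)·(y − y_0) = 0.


Tangent line at P: -8*x - 6*y + 36 = 0.

Step 1: f(3, 2) = 0, so P lies on C.
Step 2: partial derivatives
  f_x(x, y) = -2*x - 2*y + 2, f_y(x, y) = -2*x.
  f_x(P) = -8, f_y(P) = -6 (gradient nonzero, so P is smooth).
Step 3: tangent line at P: -8·(x − 3) + -6·(y − 2) = 0.
Expanding: -8*x - 6*y + 36 = 0.


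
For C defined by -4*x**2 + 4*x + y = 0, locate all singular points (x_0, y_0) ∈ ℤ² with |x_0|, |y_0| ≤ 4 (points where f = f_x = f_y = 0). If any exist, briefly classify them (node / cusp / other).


No singular points in the scanned grid; C is smooth there.

Compute partial derivatives:
  f_x = 4 - 8*x.
  f_y = 1.
f_y = 1 is a nonzero constant, so f_y never vanishes: no point (x, y) can satisfy f = f_x = f_y = 0. In particular no (x, y) ∈ {−4, ..., 4}² is singular; the curve is smooth.


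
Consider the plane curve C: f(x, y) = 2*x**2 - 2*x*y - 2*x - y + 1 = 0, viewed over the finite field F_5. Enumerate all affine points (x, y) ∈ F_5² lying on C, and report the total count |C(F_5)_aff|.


Affine F_5-points: {(0, 1), (1, 2), (2, 0), (2, 1), (2, 2), (2, 3), (2, 4), (3, 4), (4, 0)}; count = 9.

For each of the 25 pairs (x, y) ∈ F_5², evaluate f(x, y) mod 5. Record the zeros.
  x = 0: [0↦1, 1↦0, 2↦4, 3↦3, 4↦2]  zeros at y ∈ {1}
  x = 1: [0↦1, 1↦3, 2↦0, 3↦2, 4↦4]  zeros at y ∈ {2}
  x = 2: [0↦0, 1↦0, 2↦0, 3↦0, 4↦0]  zeros at y ∈ {0, 1, 2, 3, 4}
  x = 3: [0↦3, 1↦1, 2↦4, 3↦2, 4↦0]  zeros at y ∈ {4}
  x = 4: [0↦0, 1↦1, 2↦2, 3↦3, 4↦4]  zeros at y ∈ {0}
Collecting zeros: affine points = {(0, 1), (1, 2), (2, 0), (2, 1), (2, 2), (2, 3), (2, 4), (3, 4), (4, 0)}.
Total count |C(F_5)_aff| = 9.


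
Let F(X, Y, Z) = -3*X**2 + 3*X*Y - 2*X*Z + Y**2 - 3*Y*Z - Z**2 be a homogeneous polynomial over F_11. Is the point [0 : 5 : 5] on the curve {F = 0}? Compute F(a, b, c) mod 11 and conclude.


F(0,5,5) ≡ 2 (mod 11); P is NOT on the curve.

Evaluate F(0, 5, 5) term-by-term (mod 11).
  -3*X**2 ↦ -3·0·1·1 = 0
  3*X*Y ↦ 3·0·5·1 = 0
  -2*X*Z ↦ -2·0·1·5 = 0
  Y**2 ↦ 1·1·25·1 = 25
  -3*Y*Z ↦ -3·1·5·5 = -75
  -Z**2 ↦ -1·1·1·25 = -25
Sum: F(0, 5, 5) = (0) + (0) + (0) + (25) + (-75) + (-25) = -75.
Reducing mod 11: -75 ≡ 2 (mod 11).
Since F(a, b, c) ≡ 2 ≠ 0 (mod 11), P does NOT lie on the curve.


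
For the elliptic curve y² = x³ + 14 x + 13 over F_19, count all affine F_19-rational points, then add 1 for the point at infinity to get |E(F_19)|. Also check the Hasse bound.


Affine points = {(1, 3), (1, 16), (2, 7), (2, 12), (3, 5), (3, 14), (4, 0), (6, 3), (6, 16), (7, 6), (7, 13), (11, 4), (11, 15), (12, 3), (12, 16), (13, 6), (13, 13), (15, 8), (15, 11), (16, 1), (16, 18), (18, 6), (18, 13)}; affine count = 23; |E(F_19)| = 24.

Discriminant check: Δ ∝ 4a³ + 27b² = 4·14³ + 27·13² = 4·2744 + 27·169 ≡ 16 (mod 19). Nonzero ⇒ E is nonsingular.
For each x ∈ F_19, compute rhs = x³ + 14·x + 13 mod 19, then count y ∈ F_19 with y² ≡ rhs.
  x = 0: rhs = 13, matching y values: none (0 points).
  x = 1: rhs = 9, matching y values: 3, 16 (2 points).
  x = 2: rhs = 11, matching y values: 7, 12 (2 points).
  x = 3: rhs = 6, matching y values: 5, 14 (2 points).
  x = 4: rhs = 0, matching y values: 0 (1 points).
  x = 5: rhs = 18, matching y values: none (0 points).
  x = 6: rhs = 9, matching y values: 3, 16 (2 points).
  x = 7: rhs = 17, matching y values: 6, 13 (2 points).
  x = 8: rhs = 10, matching y values: none (0 points).
  x = 9: rhs = 13, matching y values: none (0 points).
  x = 10: rhs = 13, matching y values: none (0 points).
  x = 11: rhs = 16, matching y values: 4, 15 (2 points).
  x = 12: rhs = 9, matching y values: 3, 16 (2 points).
  x = 13: rhs = 17, matching y values: 6, 13 (2 points).
  x = 14: rhs = 8, matching y values: none (0 points).
  x = 15: rhs = 7, matching y values: 8, 11 (2 points).
  x = 16: rhs = 1, matching y values: 1, 18 (2 points).
  x = 17: rhs = 15, matching y values: none (0 points).
  x = 18: rhs = 17, matching y values: 6, 13 (2 points).
Total affine count: 23.
Full point count |E(F_19)| = 23 + 1 = 24.
Hasse bound: |24 − (19+1)| = |4| = 4 ≤ 2√19 ≈ 8.7178 ✓.


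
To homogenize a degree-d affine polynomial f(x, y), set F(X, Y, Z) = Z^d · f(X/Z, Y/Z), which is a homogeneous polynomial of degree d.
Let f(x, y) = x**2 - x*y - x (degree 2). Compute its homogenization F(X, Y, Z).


F(X, Y, Z) = X**2 - X*Y - X*Z

deg(f) = 2.
Substitute x = X/Z, y = Y/Z into f, then multiply by Z^2.
  monomial 1·x^2·y^0 ↦ 1·X^2·Y^0·Z^0.
  monomial -1·x^1·y^1 ↦ -1·X^1·Y^1·Z^0.
  monomial -1·x^1·y^0 ↦ -1·X^1·Y^0·Z^1.
Collecting: F(X, Y, Z) = X**2 - X*Y - X*Z.


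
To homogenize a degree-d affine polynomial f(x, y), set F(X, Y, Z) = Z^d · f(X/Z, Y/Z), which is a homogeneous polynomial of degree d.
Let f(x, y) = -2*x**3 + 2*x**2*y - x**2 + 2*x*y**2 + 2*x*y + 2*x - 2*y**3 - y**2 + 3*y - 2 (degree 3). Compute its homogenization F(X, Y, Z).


F(X, Y, Z) = -2*X**3 + 2*X**2*Y - X**2*Z + 2*X*Y**2 + 2*X*Y*Z + 2*X*Z**2 - 2*Y**3 - Y**2*Z + 3*Y*Z**2 - 2*Z**3

deg(f) = 3.
Substitute x = X/Z, y = Y/Z into f, then multiply by Z^3.
  monomial -2·x^3·y^0 ↦ -2·X^3·Y^0·Z^0.
  monomial 2·x^2·y^1 ↦ 2·X^2·Y^1·Z^0.
  monomial -1·x^2·y^0 ↦ -1·X^2·Y^0·Z^1.
  monomial 2·x^1·y^2 ↦ 2·X^1·Y^2·Z^0.
  monomial 2·x^1·y^1 ↦ 2·X^1·Y^1·Z^1.
  monomial 2·x^1·y^0 ↦ 2·X^1·Y^0·Z^2.
  monomial -2·x^0·y^3 ↦ -2·X^0·Y^3·Z^0.
  monomial -1·x^0·y^2 ↦ -1·X^0·Y^2·Z^1.
  monomial 3·x^0·y^1 ↦ 3·X^0·Y^1·Z^2.
  monomial -2·x^0·y^0 ↦ -2·X^0·Y^0·Z^3.
Collecting: F(X, Y, Z) = -2*X**3 + 2*X**2*Y - X**2*Z + 2*X*Y**2 + 2*X*Y*Z + 2*X*Z**2 - 2*Y**3 - Y**2*Z + 3*Y*Z**2 - 2*Z**3.
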